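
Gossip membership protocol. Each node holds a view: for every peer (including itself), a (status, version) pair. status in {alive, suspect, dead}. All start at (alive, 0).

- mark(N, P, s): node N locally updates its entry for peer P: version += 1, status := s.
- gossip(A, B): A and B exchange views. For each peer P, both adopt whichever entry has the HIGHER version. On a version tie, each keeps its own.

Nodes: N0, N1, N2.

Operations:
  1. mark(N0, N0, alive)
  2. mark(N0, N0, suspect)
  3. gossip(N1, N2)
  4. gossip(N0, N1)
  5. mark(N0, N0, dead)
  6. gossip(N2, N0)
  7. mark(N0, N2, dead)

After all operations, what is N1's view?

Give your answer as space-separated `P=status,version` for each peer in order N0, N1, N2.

Answer: N0=suspect,2 N1=alive,0 N2=alive,0

Derivation:
Op 1: N0 marks N0=alive -> (alive,v1)
Op 2: N0 marks N0=suspect -> (suspect,v2)
Op 3: gossip N1<->N2 -> N1.N0=(alive,v0) N1.N1=(alive,v0) N1.N2=(alive,v0) | N2.N0=(alive,v0) N2.N1=(alive,v0) N2.N2=(alive,v0)
Op 4: gossip N0<->N1 -> N0.N0=(suspect,v2) N0.N1=(alive,v0) N0.N2=(alive,v0) | N1.N0=(suspect,v2) N1.N1=(alive,v0) N1.N2=(alive,v0)
Op 5: N0 marks N0=dead -> (dead,v3)
Op 6: gossip N2<->N0 -> N2.N0=(dead,v3) N2.N1=(alive,v0) N2.N2=(alive,v0) | N0.N0=(dead,v3) N0.N1=(alive,v0) N0.N2=(alive,v0)
Op 7: N0 marks N2=dead -> (dead,v1)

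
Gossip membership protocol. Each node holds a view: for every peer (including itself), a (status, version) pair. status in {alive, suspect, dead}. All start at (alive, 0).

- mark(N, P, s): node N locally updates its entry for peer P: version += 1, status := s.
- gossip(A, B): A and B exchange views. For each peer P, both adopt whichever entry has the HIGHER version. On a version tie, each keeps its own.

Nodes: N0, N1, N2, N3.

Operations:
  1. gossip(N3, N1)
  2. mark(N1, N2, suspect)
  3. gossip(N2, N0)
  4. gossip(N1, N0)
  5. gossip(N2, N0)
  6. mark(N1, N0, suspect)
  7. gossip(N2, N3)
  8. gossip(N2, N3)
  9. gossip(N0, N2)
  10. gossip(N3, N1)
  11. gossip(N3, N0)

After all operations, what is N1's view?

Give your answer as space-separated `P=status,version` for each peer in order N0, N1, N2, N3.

Answer: N0=suspect,1 N1=alive,0 N2=suspect,1 N3=alive,0

Derivation:
Op 1: gossip N3<->N1 -> N3.N0=(alive,v0) N3.N1=(alive,v0) N3.N2=(alive,v0) N3.N3=(alive,v0) | N1.N0=(alive,v0) N1.N1=(alive,v0) N1.N2=(alive,v0) N1.N3=(alive,v0)
Op 2: N1 marks N2=suspect -> (suspect,v1)
Op 3: gossip N2<->N0 -> N2.N0=(alive,v0) N2.N1=(alive,v0) N2.N2=(alive,v0) N2.N3=(alive,v0) | N0.N0=(alive,v0) N0.N1=(alive,v0) N0.N2=(alive,v0) N0.N3=(alive,v0)
Op 4: gossip N1<->N0 -> N1.N0=(alive,v0) N1.N1=(alive,v0) N1.N2=(suspect,v1) N1.N3=(alive,v0) | N0.N0=(alive,v0) N0.N1=(alive,v0) N0.N2=(suspect,v1) N0.N3=(alive,v0)
Op 5: gossip N2<->N0 -> N2.N0=(alive,v0) N2.N1=(alive,v0) N2.N2=(suspect,v1) N2.N3=(alive,v0) | N0.N0=(alive,v0) N0.N1=(alive,v0) N0.N2=(suspect,v1) N0.N3=(alive,v0)
Op 6: N1 marks N0=suspect -> (suspect,v1)
Op 7: gossip N2<->N3 -> N2.N0=(alive,v0) N2.N1=(alive,v0) N2.N2=(suspect,v1) N2.N3=(alive,v0) | N3.N0=(alive,v0) N3.N1=(alive,v0) N3.N2=(suspect,v1) N3.N3=(alive,v0)
Op 8: gossip N2<->N3 -> N2.N0=(alive,v0) N2.N1=(alive,v0) N2.N2=(suspect,v1) N2.N3=(alive,v0) | N3.N0=(alive,v0) N3.N1=(alive,v0) N3.N2=(suspect,v1) N3.N3=(alive,v0)
Op 9: gossip N0<->N2 -> N0.N0=(alive,v0) N0.N1=(alive,v0) N0.N2=(suspect,v1) N0.N3=(alive,v0) | N2.N0=(alive,v0) N2.N1=(alive,v0) N2.N2=(suspect,v1) N2.N3=(alive,v0)
Op 10: gossip N3<->N1 -> N3.N0=(suspect,v1) N3.N1=(alive,v0) N3.N2=(suspect,v1) N3.N3=(alive,v0) | N1.N0=(suspect,v1) N1.N1=(alive,v0) N1.N2=(suspect,v1) N1.N3=(alive,v0)
Op 11: gossip N3<->N0 -> N3.N0=(suspect,v1) N3.N1=(alive,v0) N3.N2=(suspect,v1) N3.N3=(alive,v0) | N0.N0=(suspect,v1) N0.N1=(alive,v0) N0.N2=(suspect,v1) N0.N3=(alive,v0)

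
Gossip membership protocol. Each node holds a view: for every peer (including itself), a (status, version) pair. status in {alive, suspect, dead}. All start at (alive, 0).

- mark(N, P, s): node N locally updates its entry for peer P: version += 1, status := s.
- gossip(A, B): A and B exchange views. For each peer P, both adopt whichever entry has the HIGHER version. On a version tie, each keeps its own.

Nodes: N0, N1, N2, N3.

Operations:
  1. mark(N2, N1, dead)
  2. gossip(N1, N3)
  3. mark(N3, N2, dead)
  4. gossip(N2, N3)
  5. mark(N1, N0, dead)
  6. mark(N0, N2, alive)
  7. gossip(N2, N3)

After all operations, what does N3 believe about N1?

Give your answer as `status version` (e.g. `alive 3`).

Answer: dead 1

Derivation:
Op 1: N2 marks N1=dead -> (dead,v1)
Op 2: gossip N1<->N3 -> N1.N0=(alive,v0) N1.N1=(alive,v0) N1.N2=(alive,v0) N1.N3=(alive,v0) | N3.N0=(alive,v0) N3.N1=(alive,v0) N3.N2=(alive,v0) N3.N3=(alive,v0)
Op 3: N3 marks N2=dead -> (dead,v1)
Op 4: gossip N2<->N3 -> N2.N0=(alive,v0) N2.N1=(dead,v1) N2.N2=(dead,v1) N2.N3=(alive,v0) | N3.N0=(alive,v0) N3.N1=(dead,v1) N3.N2=(dead,v1) N3.N3=(alive,v0)
Op 5: N1 marks N0=dead -> (dead,v1)
Op 6: N0 marks N2=alive -> (alive,v1)
Op 7: gossip N2<->N3 -> N2.N0=(alive,v0) N2.N1=(dead,v1) N2.N2=(dead,v1) N2.N3=(alive,v0) | N3.N0=(alive,v0) N3.N1=(dead,v1) N3.N2=(dead,v1) N3.N3=(alive,v0)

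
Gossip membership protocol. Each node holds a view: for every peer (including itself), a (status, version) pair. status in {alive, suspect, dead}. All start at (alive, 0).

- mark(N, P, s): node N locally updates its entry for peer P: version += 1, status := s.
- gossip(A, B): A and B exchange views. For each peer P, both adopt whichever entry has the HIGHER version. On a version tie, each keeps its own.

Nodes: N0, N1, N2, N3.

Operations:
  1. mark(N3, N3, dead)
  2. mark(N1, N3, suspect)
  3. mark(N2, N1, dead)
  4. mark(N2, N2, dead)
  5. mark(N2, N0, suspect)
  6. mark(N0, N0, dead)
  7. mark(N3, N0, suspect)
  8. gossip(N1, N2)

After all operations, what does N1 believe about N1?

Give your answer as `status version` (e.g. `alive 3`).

Op 1: N3 marks N3=dead -> (dead,v1)
Op 2: N1 marks N3=suspect -> (suspect,v1)
Op 3: N2 marks N1=dead -> (dead,v1)
Op 4: N2 marks N2=dead -> (dead,v1)
Op 5: N2 marks N0=suspect -> (suspect,v1)
Op 6: N0 marks N0=dead -> (dead,v1)
Op 7: N3 marks N0=suspect -> (suspect,v1)
Op 8: gossip N1<->N2 -> N1.N0=(suspect,v1) N1.N1=(dead,v1) N1.N2=(dead,v1) N1.N3=(suspect,v1) | N2.N0=(suspect,v1) N2.N1=(dead,v1) N2.N2=(dead,v1) N2.N3=(suspect,v1)

Answer: dead 1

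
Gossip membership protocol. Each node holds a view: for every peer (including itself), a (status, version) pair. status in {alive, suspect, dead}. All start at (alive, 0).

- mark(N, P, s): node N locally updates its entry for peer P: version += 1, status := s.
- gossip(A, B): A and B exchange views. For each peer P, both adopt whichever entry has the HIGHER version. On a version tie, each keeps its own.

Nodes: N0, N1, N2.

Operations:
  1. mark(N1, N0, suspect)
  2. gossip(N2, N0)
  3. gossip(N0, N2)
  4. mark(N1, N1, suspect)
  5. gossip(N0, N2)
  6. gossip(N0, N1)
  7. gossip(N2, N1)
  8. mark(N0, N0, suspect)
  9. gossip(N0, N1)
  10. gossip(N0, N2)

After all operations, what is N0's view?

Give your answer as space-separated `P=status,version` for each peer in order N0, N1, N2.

Answer: N0=suspect,2 N1=suspect,1 N2=alive,0

Derivation:
Op 1: N1 marks N0=suspect -> (suspect,v1)
Op 2: gossip N2<->N0 -> N2.N0=(alive,v0) N2.N1=(alive,v0) N2.N2=(alive,v0) | N0.N0=(alive,v0) N0.N1=(alive,v0) N0.N2=(alive,v0)
Op 3: gossip N0<->N2 -> N0.N0=(alive,v0) N0.N1=(alive,v0) N0.N2=(alive,v0) | N2.N0=(alive,v0) N2.N1=(alive,v0) N2.N2=(alive,v0)
Op 4: N1 marks N1=suspect -> (suspect,v1)
Op 5: gossip N0<->N2 -> N0.N0=(alive,v0) N0.N1=(alive,v0) N0.N2=(alive,v0) | N2.N0=(alive,v0) N2.N1=(alive,v0) N2.N2=(alive,v0)
Op 6: gossip N0<->N1 -> N0.N0=(suspect,v1) N0.N1=(suspect,v1) N0.N2=(alive,v0) | N1.N0=(suspect,v1) N1.N1=(suspect,v1) N1.N2=(alive,v0)
Op 7: gossip N2<->N1 -> N2.N0=(suspect,v1) N2.N1=(suspect,v1) N2.N2=(alive,v0) | N1.N0=(suspect,v1) N1.N1=(suspect,v1) N1.N2=(alive,v0)
Op 8: N0 marks N0=suspect -> (suspect,v2)
Op 9: gossip N0<->N1 -> N0.N0=(suspect,v2) N0.N1=(suspect,v1) N0.N2=(alive,v0) | N1.N0=(suspect,v2) N1.N1=(suspect,v1) N1.N2=(alive,v0)
Op 10: gossip N0<->N2 -> N0.N0=(suspect,v2) N0.N1=(suspect,v1) N0.N2=(alive,v0) | N2.N0=(suspect,v2) N2.N1=(suspect,v1) N2.N2=(alive,v0)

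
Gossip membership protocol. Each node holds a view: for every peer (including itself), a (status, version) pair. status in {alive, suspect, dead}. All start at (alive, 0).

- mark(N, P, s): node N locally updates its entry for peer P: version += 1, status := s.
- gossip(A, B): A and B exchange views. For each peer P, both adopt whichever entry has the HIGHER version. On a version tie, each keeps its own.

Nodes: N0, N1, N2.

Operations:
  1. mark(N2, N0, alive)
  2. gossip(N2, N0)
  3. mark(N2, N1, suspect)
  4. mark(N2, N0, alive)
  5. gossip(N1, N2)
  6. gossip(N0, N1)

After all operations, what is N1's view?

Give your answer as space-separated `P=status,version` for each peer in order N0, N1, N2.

Answer: N0=alive,2 N1=suspect,1 N2=alive,0

Derivation:
Op 1: N2 marks N0=alive -> (alive,v1)
Op 2: gossip N2<->N0 -> N2.N0=(alive,v1) N2.N1=(alive,v0) N2.N2=(alive,v0) | N0.N0=(alive,v1) N0.N1=(alive,v0) N0.N2=(alive,v0)
Op 3: N2 marks N1=suspect -> (suspect,v1)
Op 4: N2 marks N0=alive -> (alive,v2)
Op 5: gossip N1<->N2 -> N1.N0=(alive,v2) N1.N1=(suspect,v1) N1.N2=(alive,v0) | N2.N0=(alive,v2) N2.N1=(suspect,v1) N2.N2=(alive,v0)
Op 6: gossip N0<->N1 -> N0.N0=(alive,v2) N0.N1=(suspect,v1) N0.N2=(alive,v0) | N1.N0=(alive,v2) N1.N1=(suspect,v1) N1.N2=(alive,v0)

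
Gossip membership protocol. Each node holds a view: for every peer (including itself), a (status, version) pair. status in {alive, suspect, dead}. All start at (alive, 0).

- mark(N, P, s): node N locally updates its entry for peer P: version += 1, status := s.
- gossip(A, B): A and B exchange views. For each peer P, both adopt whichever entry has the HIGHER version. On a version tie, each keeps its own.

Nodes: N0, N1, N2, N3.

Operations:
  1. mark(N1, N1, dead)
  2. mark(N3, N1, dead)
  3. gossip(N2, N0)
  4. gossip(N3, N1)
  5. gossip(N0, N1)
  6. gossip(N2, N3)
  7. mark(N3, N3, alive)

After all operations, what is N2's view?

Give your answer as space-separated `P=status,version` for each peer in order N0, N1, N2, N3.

Op 1: N1 marks N1=dead -> (dead,v1)
Op 2: N3 marks N1=dead -> (dead,v1)
Op 3: gossip N2<->N0 -> N2.N0=(alive,v0) N2.N1=(alive,v0) N2.N2=(alive,v0) N2.N3=(alive,v0) | N0.N0=(alive,v0) N0.N1=(alive,v0) N0.N2=(alive,v0) N0.N3=(alive,v0)
Op 4: gossip N3<->N1 -> N3.N0=(alive,v0) N3.N1=(dead,v1) N3.N2=(alive,v0) N3.N3=(alive,v0) | N1.N0=(alive,v0) N1.N1=(dead,v1) N1.N2=(alive,v0) N1.N3=(alive,v0)
Op 5: gossip N0<->N1 -> N0.N0=(alive,v0) N0.N1=(dead,v1) N0.N2=(alive,v0) N0.N3=(alive,v0) | N1.N0=(alive,v0) N1.N1=(dead,v1) N1.N2=(alive,v0) N1.N3=(alive,v0)
Op 6: gossip N2<->N3 -> N2.N0=(alive,v0) N2.N1=(dead,v1) N2.N2=(alive,v0) N2.N3=(alive,v0) | N3.N0=(alive,v0) N3.N1=(dead,v1) N3.N2=(alive,v0) N3.N3=(alive,v0)
Op 7: N3 marks N3=alive -> (alive,v1)

Answer: N0=alive,0 N1=dead,1 N2=alive,0 N3=alive,0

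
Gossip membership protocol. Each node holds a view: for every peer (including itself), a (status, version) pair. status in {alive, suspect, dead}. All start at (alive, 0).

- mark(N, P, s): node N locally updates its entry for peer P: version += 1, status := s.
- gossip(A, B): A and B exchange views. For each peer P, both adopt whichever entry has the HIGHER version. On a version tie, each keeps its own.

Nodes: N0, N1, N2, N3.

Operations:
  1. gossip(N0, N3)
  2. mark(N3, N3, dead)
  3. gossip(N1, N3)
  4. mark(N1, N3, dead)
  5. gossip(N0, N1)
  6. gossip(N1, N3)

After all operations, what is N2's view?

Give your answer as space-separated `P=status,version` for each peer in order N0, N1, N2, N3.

Op 1: gossip N0<->N3 -> N0.N0=(alive,v0) N0.N1=(alive,v0) N0.N2=(alive,v0) N0.N3=(alive,v0) | N3.N0=(alive,v0) N3.N1=(alive,v0) N3.N2=(alive,v0) N3.N3=(alive,v0)
Op 2: N3 marks N3=dead -> (dead,v1)
Op 3: gossip N1<->N3 -> N1.N0=(alive,v0) N1.N1=(alive,v0) N1.N2=(alive,v0) N1.N3=(dead,v1) | N3.N0=(alive,v0) N3.N1=(alive,v0) N3.N2=(alive,v0) N3.N3=(dead,v1)
Op 4: N1 marks N3=dead -> (dead,v2)
Op 5: gossip N0<->N1 -> N0.N0=(alive,v0) N0.N1=(alive,v0) N0.N2=(alive,v0) N0.N3=(dead,v2) | N1.N0=(alive,v0) N1.N1=(alive,v0) N1.N2=(alive,v0) N1.N3=(dead,v2)
Op 6: gossip N1<->N3 -> N1.N0=(alive,v0) N1.N1=(alive,v0) N1.N2=(alive,v0) N1.N3=(dead,v2) | N3.N0=(alive,v0) N3.N1=(alive,v0) N3.N2=(alive,v0) N3.N3=(dead,v2)

Answer: N0=alive,0 N1=alive,0 N2=alive,0 N3=alive,0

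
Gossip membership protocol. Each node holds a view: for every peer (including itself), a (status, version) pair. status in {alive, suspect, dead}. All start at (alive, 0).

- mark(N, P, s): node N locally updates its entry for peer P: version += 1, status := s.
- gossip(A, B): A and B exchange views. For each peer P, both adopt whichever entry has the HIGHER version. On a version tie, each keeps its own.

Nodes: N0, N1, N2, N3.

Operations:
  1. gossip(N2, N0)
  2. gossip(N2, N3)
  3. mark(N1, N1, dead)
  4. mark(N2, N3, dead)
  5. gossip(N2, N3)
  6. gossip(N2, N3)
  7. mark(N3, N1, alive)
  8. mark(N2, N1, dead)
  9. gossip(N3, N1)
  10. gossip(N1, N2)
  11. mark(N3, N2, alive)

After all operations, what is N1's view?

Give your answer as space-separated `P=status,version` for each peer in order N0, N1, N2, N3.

Op 1: gossip N2<->N0 -> N2.N0=(alive,v0) N2.N1=(alive,v0) N2.N2=(alive,v0) N2.N3=(alive,v0) | N0.N0=(alive,v0) N0.N1=(alive,v0) N0.N2=(alive,v0) N0.N3=(alive,v0)
Op 2: gossip N2<->N3 -> N2.N0=(alive,v0) N2.N1=(alive,v0) N2.N2=(alive,v0) N2.N3=(alive,v0) | N3.N0=(alive,v0) N3.N1=(alive,v0) N3.N2=(alive,v0) N3.N3=(alive,v0)
Op 3: N1 marks N1=dead -> (dead,v1)
Op 4: N2 marks N3=dead -> (dead,v1)
Op 5: gossip N2<->N3 -> N2.N0=(alive,v0) N2.N1=(alive,v0) N2.N2=(alive,v0) N2.N3=(dead,v1) | N3.N0=(alive,v0) N3.N1=(alive,v0) N3.N2=(alive,v0) N3.N3=(dead,v1)
Op 6: gossip N2<->N3 -> N2.N0=(alive,v0) N2.N1=(alive,v0) N2.N2=(alive,v0) N2.N3=(dead,v1) | N3.N0=(alive,v0) N3.N1=(alive,v0) N3.N2=(alive,v0) N3.N3=(dead,v1)
Op 7: N3 marks N1=alive -> (alive,v1)
Op 8: N2 marks N1=dead -> (dead,v1)
Op 9: gossip N3<->N1 -> N3.N0=(alive,v0) N3.N1=(alive,v1) N3.N2=(alive,v0) N3.N3=(dead,v1) | N1.N0=(alive,v0) N1.N1=(dead,v1) N1.N2=(alive,v0) N1.N3=(dead,v1)
Op 10: gossip N1<->N2 -> N1.N0=(alive,v0) N1.N1=(dead,v1) N1.N2=(alive,v0) N1.N3=(dead,v1) | N2.N0=(alive,v0) N2.N1=(dead,v1) N2.N2=(alive,v0) N2.N3=(dead,v1)
Op 11: N3 marks N2=alive -> (alive,v1)

Answer: N0=alive,0 N1=dead,1 N2=alive,0 N3=dead,1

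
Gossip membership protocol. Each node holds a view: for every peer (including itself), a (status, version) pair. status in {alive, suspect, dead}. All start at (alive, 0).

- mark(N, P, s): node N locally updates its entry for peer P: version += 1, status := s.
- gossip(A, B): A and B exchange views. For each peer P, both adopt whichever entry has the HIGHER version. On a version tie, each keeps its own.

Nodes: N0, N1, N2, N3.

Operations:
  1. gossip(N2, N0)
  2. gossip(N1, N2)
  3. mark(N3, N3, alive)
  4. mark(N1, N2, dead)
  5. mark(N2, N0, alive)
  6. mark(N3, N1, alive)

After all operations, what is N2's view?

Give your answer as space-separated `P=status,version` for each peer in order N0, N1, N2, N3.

Answer: N0=alive,1 N1=alive,0 N2=alive,0 N3=alive,0

Derivation:
Op 1: gossip N2<->N0 -> N2.N0=(alive,v0) N2.N1=(alive,v0) N2.N2=(alive,v0) N2.N3=(alive,v0) | N0.N0=(alive,v0) N0.N1=(alive,v0) N0.N2=(alive,v0) N0.N3=(alive,v0)
Op 2: gossip N1<->N2 -> N1.N0=(alive,v0) N1.N1=(alive,v0) N1.N2=(alive,v0) N1.N3=(alive,v0) | N2.N0=(alive,v0) N2.N1=(alive,v0) N2.N2=(alive,v0) N2.N3=(alive,v0)
Op 3: N3 marks N3=alive -> (alive,v1)
Op 4: N1 marks N2=dead -> (dead,v1)
Op 5: N2 marks N0=alive -> (alive,v1)
Op 6: N3 marks N1=alive -> (alive,v1)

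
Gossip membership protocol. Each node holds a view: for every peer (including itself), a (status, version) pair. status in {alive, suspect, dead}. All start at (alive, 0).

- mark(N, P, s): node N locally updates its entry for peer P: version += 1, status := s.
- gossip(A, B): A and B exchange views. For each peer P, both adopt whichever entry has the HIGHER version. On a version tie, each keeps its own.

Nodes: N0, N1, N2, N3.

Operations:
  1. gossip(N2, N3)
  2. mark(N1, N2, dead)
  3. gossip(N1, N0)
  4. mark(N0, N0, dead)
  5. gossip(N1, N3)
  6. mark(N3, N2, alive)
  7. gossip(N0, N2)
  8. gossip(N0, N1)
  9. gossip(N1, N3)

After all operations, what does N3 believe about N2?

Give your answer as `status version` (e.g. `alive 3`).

Answer: alive 2

Derivation:
Op 1: gossip N2<->N3 -> N2.N0=(alive,v0) N2.N1=(alive,v0) N2.N2=(alive,v0) N2.N3=(alive,v0) | N3.N0=(alive,v0) N3.N1=(alive,v0) N3.N2=(alive,v0) N3.N3=(alive,v0)
Op 2: N1 marks N2=dead -> (dead,v1)
Op 3: gossip N1<->N0 -> N1.N0=(alive,v0) N1.N1=(alive,v0) N1.N2=(dead,v1) N1.N3=(alive,v0) | N0.N0=(alive,v0) N0.N1=(alive,v0) N0.N2=(dead,v1) N0.N3=(alive,v0)
Op 4: N0 marks N0=dead -> (dead,v1)
Op 5: gossip N1<->N3 -> N1.N0=(alive,v0) N1.N1=(alive,v0) N1.N2=(dead,v1) N1.N3=(alive,v0) | N3.N0=(alive,v0) N3.N1=(alive,v0) N3.N2=(dead,v1) N3.N3=(alive,v0)
Op 6: N3 marks N2=alive -> (alive,v2)
Op 7: gossip N0<->N2 -> N0.N0=(dead,v1) N0.N1=(alive,v0) N0.N2=(dead,v1) N0.N3=(alive,v0) | N2.N0=(dead,v1) N2.N1=(alive,v0) N2.N2=(dead,v1) N2.N3=(alive,v0)
Op 8: gossip N0<->N1 -> N0.N0=(dead,v1) N0.N1=(alive,v0) N0.N2=(dead,v1) N0.N3=(alive,v0) | N1.N0=(dead,v1) N1.N1=(alive,v0) N1.N2=(dead,v1) N1.N3=(alive,v0)
Op 9: gossip N1<->N3 -> N1.N0=(dead,v1) N1.N1=(alive,v0) N1.N2=(alive,v2) N1.N3=(alive,v0) | N3.N0=(dead,v1) N3.N1=(alive,v0) N3.N2=(alive,v2) N3.N3=(alive,v0)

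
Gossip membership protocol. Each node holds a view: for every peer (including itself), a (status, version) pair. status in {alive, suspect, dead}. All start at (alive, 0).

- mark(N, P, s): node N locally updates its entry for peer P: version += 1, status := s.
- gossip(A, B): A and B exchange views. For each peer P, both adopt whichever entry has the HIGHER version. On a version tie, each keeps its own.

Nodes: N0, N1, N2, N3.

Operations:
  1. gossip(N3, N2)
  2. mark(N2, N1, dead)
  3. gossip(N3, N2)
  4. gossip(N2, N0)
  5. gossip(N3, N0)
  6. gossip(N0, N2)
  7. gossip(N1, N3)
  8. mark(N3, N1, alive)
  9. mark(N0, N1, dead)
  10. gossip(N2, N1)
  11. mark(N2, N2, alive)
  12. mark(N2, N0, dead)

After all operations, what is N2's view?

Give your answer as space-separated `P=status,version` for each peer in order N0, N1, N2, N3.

Op 1: gossip N3<->N2 -> N3.N0=(alive,v0) N3.N1=(alive,v0) N3.N2=(alive,v0) N3.N3=(alive,v0) | N2.N0=(alive,v0) N2.N1=(alive,v0) N2.N2=(alive,v0) N2.N3=(alive,v0)
Op 2: N2 marks N1=dead -> (dead,v1)
Op 3: gossip N3<->N2 -> N3.N0=(alive,v0) N3.N1=(dead,v1) N3.N2=(alive,v0) N3.N3=(alive,v0) | N2.N0=(alive,v0) N2.N1=(dead,v1) N2.N2=(alive,v0) N2.N3=(alive,v0)
Op 4: gossip N2<->N0 -> N2.N0=(alive,v0) N2.N1=(dead,v1) N2.N2=(alive,v0) N2.N3=(alive,v0) | N0.N0=(alive,v0) N0.N1=(dead,v1) N0.N2=(alive,v0) N0.N3=(alive,v0)
Op 5: gossip N3<->N0 -> N3.N0=(alive,v0) N3.N1=(dead,v1) N3.N2=(alive,v0) N3.N3=(alive,v0) | N0.N0=(alive,v0) N0.N1=(dead,v1) N0.N2=(alive,v0) N0.N3=(alive,v0)
Op 6: gossip N0<->N2 -> N0.N0=(alive,v0) N0.N1=(dead,v1) N0.N2=(alive,v0) N0.N3=(alive,v0) | N2.N0=(alive,v0) N2.N1=(dead,v1) N2.N2=(alive,v0) N2.N3=(alive,v0)
Op 7: gossip N1<->N3 -> N1.N0=(alive,v0) N1.N1=(dead,v1) N1.N2=(alive,v0) N1.N3=(alive,v0) | N3.N0=(alive,v0) N3.N1=(dead,v1) N3.N2=(alive,v0) N3.N3=(alive,v0)
Op 8: N3 marks N1=alive -> (alive,v2)
Op 9: N0 marks N1=dead -> (dead,v2)
Op 10: gossip N2<->N1 -> N2.N0=(alive,v0) N2.N1=(dead,v1) N2.N2=(alive,v0) N2.N3=(alive,v0) | N1.N0=(alive,v0) N1.N1=(dead,v1) N1.N2=(alive,v0) N1.N3=(alive,v0)
Op 11: N2 marks N2=alive -> (alive,v1)
Op 12: N2 marks N0=dead -> (dead,v1)

Answer: N0=dead,1 N1=dead,1 N2=alive,1 N3=alive,0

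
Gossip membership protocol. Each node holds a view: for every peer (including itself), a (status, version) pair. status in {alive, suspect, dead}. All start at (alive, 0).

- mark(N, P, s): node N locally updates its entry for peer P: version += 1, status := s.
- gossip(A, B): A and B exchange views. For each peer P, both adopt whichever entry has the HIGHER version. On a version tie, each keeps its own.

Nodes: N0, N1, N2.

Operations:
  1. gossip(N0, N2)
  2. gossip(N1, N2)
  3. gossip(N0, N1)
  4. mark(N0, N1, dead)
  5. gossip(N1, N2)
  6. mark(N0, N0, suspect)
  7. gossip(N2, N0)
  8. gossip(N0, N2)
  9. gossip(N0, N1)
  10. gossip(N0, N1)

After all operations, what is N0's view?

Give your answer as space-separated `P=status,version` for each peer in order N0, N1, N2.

Op 1: gossip N0<->N2 -> N0.N0=(alive,v0) N0.N1=(alive,v0) N0.N2=(alive,v0) | N2.N0=(alive,v0) N2.N1=(alive,v0) N2.N2=(alive,v0)
Op 2: gossip N1<->N2 -> N1.N0=(alive,v0) N1.N1=(alive,v0) N1.N2=(alive,v0) | N2.N0=(alive,v0) N2.N1=(alive,v0) N2.N2=(alive,v0)
Op 3: gossip N0<->N1 -> N0.N0=(alive,v0) N0.N1=(alive,v0) N0.N2=(alive,v0) | N1.N0=(alive,v0) N1.N1=(alive,v0) N1.N2=(alive,v0)
Op 4: N0 marks N1=dead -> (dead,v1)
Op 5: gossip N1<->N2 -> N1.N0=(alive,v0) N1.N1=(alive,v0) N1.N2=(alive,v0) | N2.N0=(alive,v0) N2.N1=(alive,v0) N2.N2=(alive,v0)
Op 6: N0 marks N0=suspect -> (suspect,v1)
Op 7: gossip N2<->N0 -> N2.N0=(suspect,v1) N2.N1=(dead,v1) N2.N2=(alive,v0) | N0.N0=(suspect,v1) N0.N1=(dead,v1) N0.N2=(alive,v0)
Op 8: gossip N0<->N2 -> N0.N0=(suspect,v1) N0.N1=(dead,v1) N0.N2=(alive,v0) | N2.N0=(suspect,v1) N2.N1=(dead,v1) N2.N2=(alive,v0)
Op 9: gossip N0<->N1 -> N0.N0=(suspect,v1) N0.N1=(dead,v1) N0.N2=(alive,v0) | N1.N0=(suspect,v1) N1.N1=(dead,v1) N1.N2=(alive,v0)
Op 10: gossip N0<->N1 -> N0.N0=(suspect,v1) N0.N1=(dead,v1) N0.N2=(alive,v0) | N1.N0=(suspect,v1) N1.N1=(dead,v1) N1.N2=(alive,v0)

Answer: N0=suspect,1 N1=dead,1 N2=alive,0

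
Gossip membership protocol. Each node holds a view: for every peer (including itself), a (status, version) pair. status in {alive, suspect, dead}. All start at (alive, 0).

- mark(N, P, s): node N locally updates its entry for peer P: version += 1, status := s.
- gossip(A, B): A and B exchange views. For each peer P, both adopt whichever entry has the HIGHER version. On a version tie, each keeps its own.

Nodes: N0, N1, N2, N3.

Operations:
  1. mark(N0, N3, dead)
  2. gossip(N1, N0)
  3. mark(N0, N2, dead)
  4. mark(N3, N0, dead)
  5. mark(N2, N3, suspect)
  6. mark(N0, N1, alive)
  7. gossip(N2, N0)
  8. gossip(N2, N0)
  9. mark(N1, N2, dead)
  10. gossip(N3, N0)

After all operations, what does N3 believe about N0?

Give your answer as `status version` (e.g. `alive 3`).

Answer: dead 1

Derivation:
Op 1: N0 marks N3=dead -> (dead,v1)
Op 2: gossip N1<->N0 -> N1.N0=(alive,v0) N1.N1=(alive,v0) N1.N2=(alive,v0) N1.N3=(dead,v1) | N0.N0=(alive,v0) N0.N1=(alive,v0) N0.N2=(alive,v0) N0.N3=(dead,v1)
Op 3: N0 marks N2=dead -> (dead,v1)
Op 4: N3 marks N0=dead -> (dead,v1)
Op 5: N2 marks N3=suspect -> (suspect,v1)
Op 6: N0 marks N1=alive -> (alive,v1)
Op 7: gossip N2<->N0 -> N2.N0=(alive,v0) N2.N1=(alive,v1) N2.N2=(dead,v1) N2.N3=(suspect,v1) | N0.N0=(alive,v0) N0.N1=(alive,v1) N0.N2=(dead,v1) N0.N3=(dead,v1)
Op 8: gossip N2<->N0 -> N2.N0=(alive,v0) N2.N1=(alive,v1) N2.N2=(dead,v1) N2.N3=(suspect,v1) | N0.N0=(alive,v0) N0.N1=(alive,v1) N0.N2=(dead,v1) N0.N3=(dead,v1)
Op 9: N1 marks N2=dead -> (dead,v1)
Op 10: gossip N3<->N0 -> N3.N0=(dead,v1) N3.N1=(alive,v1) N3.N2=(dead,v1) N3.N3=(dead,v1) | N0.N0=(dead,v1) N0.N1=(alive,v1) N0.N2=(dead,v1) N0.N3=(dead,v1)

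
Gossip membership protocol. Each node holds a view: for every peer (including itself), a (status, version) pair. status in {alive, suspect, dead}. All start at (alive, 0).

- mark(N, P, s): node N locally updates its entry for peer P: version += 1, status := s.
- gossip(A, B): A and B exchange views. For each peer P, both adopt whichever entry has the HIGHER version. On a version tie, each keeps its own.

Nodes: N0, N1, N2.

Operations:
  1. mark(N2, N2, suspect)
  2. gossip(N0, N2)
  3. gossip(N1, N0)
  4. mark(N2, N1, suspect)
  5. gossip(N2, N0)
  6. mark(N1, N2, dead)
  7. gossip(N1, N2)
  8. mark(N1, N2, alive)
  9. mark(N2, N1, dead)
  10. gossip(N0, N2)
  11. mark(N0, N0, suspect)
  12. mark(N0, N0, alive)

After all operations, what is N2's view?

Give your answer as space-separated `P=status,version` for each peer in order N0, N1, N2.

Answer: N0=alive,0 N1=dead,2 N2=dead,2

Derivation:
Op 1: N2 marks N2=suspect -> (suspect,v1)
Op 2: gossip N0<->N2 -> N0.N0=(alive,v0) N0.N1=(alive,v0) N0.N2=(suspect,v1) | N2.N0=(alive,v0) N2.N1=(alive,v0) N2.N2=(suspect,v1)
Op 3: gossip N1<->N0 -> N1.N0=(alive,v0) N1.N1=(alive,v0) N1.N2=(suspect,v1) | N0.N0=(alive,v0) N0.N1=(alive,v0) N0.N2=(suspect,v1)
Op 4: N2 marks N1=suspect -> (suspect,v1)
Op 5: gossip N2<->N0 -> N2.N0=(alive,v0) N2.N1=(suspect,v1) N2.N2=(suspect,v1) | N0.N0=(alive,v0) N0.N1=(suspect,v1) N0.N2=(suspect,v1)
Op 6: N1 marks N2=dead -> (dead,v2)
Op 7: gossip N1<->N2 -> N1.N0=(alive,v0) N1.N1=(suspect,v1) N1.N2=(dead,v2) | N2.N0=(alive,v0) N2.N1=(suspect,v1) N2.N2=(dead,v2)
Op 8: N1 marks N2=alive -> (alive,v3)
Op 9: N2 marks N1=dead -> (dead,v2)
Op 10: gossip N0<->N2 -> N0.N0=(alive,v0) N0.N1=(dead,v2) N0.N2=(dead,v2) | N2.N0=(alive,v0) N2.N1=(dead,v2) N2.N2=(dead,v2)
Op 11: N0 marks N0=suspect -> (suspect,v1)
Op 12: N0 marks N0=alive -> (alive,v2)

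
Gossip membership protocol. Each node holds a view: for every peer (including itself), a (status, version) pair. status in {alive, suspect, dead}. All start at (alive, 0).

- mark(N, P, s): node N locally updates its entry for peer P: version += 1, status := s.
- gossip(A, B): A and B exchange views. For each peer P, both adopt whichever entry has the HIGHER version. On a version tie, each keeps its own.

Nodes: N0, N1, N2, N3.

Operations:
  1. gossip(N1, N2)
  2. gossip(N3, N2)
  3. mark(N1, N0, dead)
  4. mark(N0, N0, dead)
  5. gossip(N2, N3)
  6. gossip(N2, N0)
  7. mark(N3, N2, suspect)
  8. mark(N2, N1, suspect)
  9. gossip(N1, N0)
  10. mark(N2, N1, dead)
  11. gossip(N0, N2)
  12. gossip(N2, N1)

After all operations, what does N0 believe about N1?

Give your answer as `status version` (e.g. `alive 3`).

Op 1: gossip N1<->N2 -> N1.N0=(alive,v0) N1.N1=(alive,v0) N1.N2=(alive,v0) N1.N3=(alive,v0) | N2.N0=(alive,v0) N2.N1=(alive,v0) N2.N2=(alive,v0) N2.N3=(alive,v0)
Op 2: gossip N3<->N2 -> N3.N0=(alive,v0) N3.N1=(alive,v0) N3.N2=(alive,v0) N3.N3=(alive,v0) | N2.N0=(alive,v0) N2.N1=(alive,v0) N2.N2=(alive,v0) N2.N3=(alive,v0)
Op 3: N1 marks N0=dead -> (dead,v1)
Op 4: N0 marks N0=dead -> (dead,v1)
Op 5: gossip N2<->N3 -> N2.N0=(alive,v0) N2.N1=(alive,v0) N2.N2=(alive,v0) N2.N3=(alive,v0) | N3.N0=(alive,v0) N3.N1=(alive,v0) N3.N2=(alive,v0) N3.N3=(alive,v0)
Op 6: gossip N2<->N0 -> N2.N0=(dead,v1) N2.N1=(alive,v0) N2.N2=(alive,v0) N2.N3=(alive,v0) | N0.N0=(dead,v1) N0.N1=(alive,v0) N0.N2=(alive,v0) N0.N3=(alive,v0)
Op 7: N3 marks N2=suspect -> (suspect,v1)
Op 8: N2 marks N1=suspect -> (suspect,v1)
Op 9: gossip N1<->N0 -> N1.N0=(dead,v1) N1.N1=(alive,v0) N1.N2=(alive,v0) N1.N3=(alive,v0) | N0.N0=(dead,v1) N0.N1=(alive,v0) N0.N2=(alive,v0) N0.N3=(alive,v0)
Op 10: N2 marks N1=dead -> (dead,v2)
Op 11: gossip N0<->N2 -> N0.N0=(dead,v1) N0.N1=(dead,v2) N0.N2=(alive,v0) N0.N3=(alive,v0) | N2.N0=(dead,v1) N2.N1=(dead,v2) N2.N2=(alive,v0) N2.N3=(alive,v0)
Op 12: gossip N2<->N1 -> N2.N0=(dead,v1) N2.N1=(dead,v2) N2.N2=(alive,v0) N2.N3=(alive,v0) | N1.N0=(dead,v1) N1.N1=(dead,v2) N1.N2=(alive,v0) N1.N3=(alive,v0)

Answer: dead 2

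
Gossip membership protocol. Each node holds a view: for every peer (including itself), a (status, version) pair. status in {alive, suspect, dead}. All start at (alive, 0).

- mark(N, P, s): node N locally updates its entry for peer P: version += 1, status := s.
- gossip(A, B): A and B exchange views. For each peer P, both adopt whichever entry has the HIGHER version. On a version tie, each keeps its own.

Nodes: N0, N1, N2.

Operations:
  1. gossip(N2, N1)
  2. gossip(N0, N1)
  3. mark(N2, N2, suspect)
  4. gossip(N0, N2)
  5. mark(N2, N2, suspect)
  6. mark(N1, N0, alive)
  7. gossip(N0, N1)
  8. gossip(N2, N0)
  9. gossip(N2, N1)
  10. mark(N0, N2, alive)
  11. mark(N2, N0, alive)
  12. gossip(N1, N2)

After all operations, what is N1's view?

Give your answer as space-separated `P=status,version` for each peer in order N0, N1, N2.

Answer: N0=alive,2 N1=alive,0 N2=suspect,2

Derivation:
Op 1: gossip N2<->N1 -> N2.N0=(alive,v0) N2.N1=(alive,v0) N2.N2=(alive,v0) | N1.N0=(alive,v0) N1.N1=(alive,v0) N1.N2=(alive,v0)
Op 2: gossip N0<->N1 -> N0.N0=(alive,v0) N0.N1=(alive,v0) N0.N2=(alive,v0) | N1.N0=(alive,v0) N1.N1=(alive,v0) N1.N2=(alive,v0)
Op 3: N2 marks N2=suspect -> (suspect,v1)
Op 4: gossip N0<->N2 -> N0.N0=(alive,v0) N0.N1=(alive,v0) N0.N2=(suspect,v1) | N2.N0=(alive,v0) N2.N1=(alive,v0) N2.N2=(suspect,v1)
Op 5: N2 marks N2=suspect -> (suspect,v2)
Op 6: N1 marks N0=alive -> (alive,v1)
Op 7: gossip N0<->N1 -> N0.N0=(alive,v1) N0.N1=(alive,v0) N0.N2=(suspect,v1) | N1.N0=(alive,v1) N1.N1=(alive,v0) N1.N2=(suspect,v1)
Op 8: gossip N2<->N0 -> N2.N0=(alive,v1) N2.N1=(alive,v0) N2.N2=(suspect,v2) | N0.N0=(alive,v1) N0.N1=(alive,v0) N0.N2=(suspect,v2)
Op 9: gossip N2<->N1 -> N2.N0=(alive,v1) N2.N1=(alive,v0) N2.N2=(suspect,v2) | N1.N0=(alive,v1) N1.N1=(alive,v0) N1.N2=(suspect,v2)
Op 10: N0 marks N2=alive -> (alive,v3)
Op 11: N2 marks N0=alive -> (alive,v2)
Op 12: gossip N1<->N2 -> N1.N0=(alive,v2) N1.N1=(alive,v0) N1.N2=(suspect,v2) | N2.N0=(alive,v2) N2.N1=(alive,v0) N2.N2=(suspect,v2)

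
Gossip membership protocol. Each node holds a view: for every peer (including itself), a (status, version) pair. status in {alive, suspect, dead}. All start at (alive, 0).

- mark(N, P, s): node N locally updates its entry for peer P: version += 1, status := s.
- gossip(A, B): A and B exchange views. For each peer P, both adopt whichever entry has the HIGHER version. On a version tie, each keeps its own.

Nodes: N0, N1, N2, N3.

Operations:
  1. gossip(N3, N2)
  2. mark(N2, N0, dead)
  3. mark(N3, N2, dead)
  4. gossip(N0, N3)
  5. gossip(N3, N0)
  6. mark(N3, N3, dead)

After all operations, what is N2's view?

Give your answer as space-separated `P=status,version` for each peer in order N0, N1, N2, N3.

Answer: N0=dead,1 N1=alive,0 N2=alive,0 N3=alive,0

Derivation:
Op 1: gossip N3<->N2 -> N3.N0=(alive,v0) N3.N1=(alive,v0) N3.N2=(alive,v0) N3.N3=(alive,v0) | N2.N0=(alive,v0) N2.N1=(alive,v0) N2.N2=(alive,v0) N2.N3=(alive,v0)
Op 2: N2 marks N0=dead -> (dead,v1)
Op 3: N3 marks N2=dead -> (dead,v1)
Op 4: gossip N0<->N3 -> N0.N0=(alive,v0) N0.N1=(alive,v0) N0.N2=(dead,v1) N0.N3=(alive,v0) | N3.N0=(alive,v0) N3.N1=(alive,v0) N3.N2=(dead,v1) N3.N3=(alive,v0)
Op 5: gossip N3<->N0 -> N3.N0=(alive,v0) N3.N1=(alive,v0) N3.N2=(dead,v1) N3.N3=(alive,v0) | N0.N0=(alive,v0) N0.N1=(alive,v0) N0.N2=(dead,v1) N0.N3=(alive,v0)
Op 6: N3 marks N3=dead -> (dead,v1)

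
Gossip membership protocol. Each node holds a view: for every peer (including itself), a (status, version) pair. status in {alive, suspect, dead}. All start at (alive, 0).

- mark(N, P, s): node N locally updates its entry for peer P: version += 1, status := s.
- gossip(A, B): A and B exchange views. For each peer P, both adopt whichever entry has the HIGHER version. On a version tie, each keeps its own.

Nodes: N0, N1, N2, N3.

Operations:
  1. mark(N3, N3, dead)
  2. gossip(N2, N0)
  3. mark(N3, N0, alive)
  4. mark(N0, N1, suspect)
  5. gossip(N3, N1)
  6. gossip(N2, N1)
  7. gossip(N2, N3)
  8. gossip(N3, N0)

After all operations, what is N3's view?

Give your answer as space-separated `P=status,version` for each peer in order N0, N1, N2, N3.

Answer: N0=alive,1 N1=suspect,1 N2=alive,0 N3=dead,1

Derivation:
Op 1: N3 marks N3=dead -> (dead,v1)
Op 2: gossip N2<->N0 -> N2.N0=(alive,v0) N2.N1=(alive,v0) N2.N2=(alive,v0) N2.N3=(alive,v0) | N0.N0=(alive,v0) N0.N1=(alive,v0) N0.N2=(alive,v0) N0.N3=(alive,v0)
Op 3: N3 marks N0=alive -> (alive,v1)
Op 4: N0 marks N1=suspect -> (suspect,v1)
Op 5: gossip N3<->N1 -> N3.N0=(alive,v1) N3.N1=(alive,v0) N3.N2=(alive,v0) N3.N3=(dead,v1) | N1.N0=(alive,v1) N1.N1=(alive,v0) N1.N2=(alive,v0) N1.N3=(dead,v1)
Op 6: gossip N2<->N1 -> N2.N0=(alive,v1) N2.N1=(alive,v0) N2.N2=(alive,v0) N2.N3=(dead,v1) | N1.N0=(alive,v1) N1.N1=(alive,v0) N1.N2=(alive,v0) N1.N3=(dead,v1)
Op 7: gossip N2<->N3 -> N2.N0=(alive,v1) N2.N1=(alive,v0) N2.N2=(alive,v0) N2.N3=(dead,v1) | N3.N0=(alive,v1) N3.N1=(alive,v0) N3.N2=(alive,v0) N3.N3=(dead,v1)
Op 8: gossip N3<->N0 -> N3.N0=(alive,v1) N3.N1=(suspect,v1) N3.N2=(alive,v0) N3.N3=(dead,v1) | N0.N0=(alive,v1) N0.N1=(suspect,v1) N0.N2=(alive,v0) N0.N3=(dead,v1)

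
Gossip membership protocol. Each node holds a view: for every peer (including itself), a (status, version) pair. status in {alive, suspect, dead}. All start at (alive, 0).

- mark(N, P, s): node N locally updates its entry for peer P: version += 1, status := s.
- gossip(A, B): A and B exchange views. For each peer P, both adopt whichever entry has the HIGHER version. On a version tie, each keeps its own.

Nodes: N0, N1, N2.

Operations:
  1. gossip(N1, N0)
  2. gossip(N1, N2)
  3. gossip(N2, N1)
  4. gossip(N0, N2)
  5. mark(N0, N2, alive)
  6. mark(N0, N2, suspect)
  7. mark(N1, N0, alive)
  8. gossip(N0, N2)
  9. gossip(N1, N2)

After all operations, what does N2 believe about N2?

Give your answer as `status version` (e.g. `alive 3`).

Op 1: gossip N1<->N0 -> N1.N0=(alive,v0) N1.N1=(alive,v0) N1.N2=(alive,v0) | N0.N0=(alive,v0) N0.N1=(alive,v0) N0.N2=(alive,v0)
Op 2: gossip N1<->N2 -> N1.N0=(alive,v0) N1.N1=(alive,v0) N1.N2=(alive,v0) | N2.N0=(alive,v0) N2.N1=(alive,v0) N2.N2=(alive,v0)
Op 3: gossip N2<->N1 -> N2.N0=(alive,v0) N2.N1=(alive,v0) N2.N2=(alive,v0) | N1.N0=(alive,v0) N1.N1=(alive,v0) N1.N2=(alive,v0)
Op 4: gossip N0<->N2 -> N0.N0=(alive,v0) N0.N1=(alive,v0) N0.N2=(alive,v0) | N2.N0=(alive,v0) N2.N1=(alive,v0) N2.N2=(alive,v0)
Op 5: N0 marks N2=alive -> (alive,v1)
Op 6: N0 marks N2=suspect -> (suspect,v2)
Op 7: N1 marks N0=alive -> (alive,v1)
Op 8: gossip N0<->N2 -> N0.N0=(alive,v0) N0.N1=(alive,v0) N0.N2=(suspect,v2) | N2.N0=(alive,v0) N2.N1=(alive,v0) N2.N2=(suspect,v2)
Op 9: gossip N1<->N2 -> N1.N0=(alive,v1) N1.N1=(alive,v0) N1.N2=(suspect,v2) | N2.N0=(alive,v1) N2.N1=(alive,v0) N2.N2=(suspect,v2)

Answer: suspect 2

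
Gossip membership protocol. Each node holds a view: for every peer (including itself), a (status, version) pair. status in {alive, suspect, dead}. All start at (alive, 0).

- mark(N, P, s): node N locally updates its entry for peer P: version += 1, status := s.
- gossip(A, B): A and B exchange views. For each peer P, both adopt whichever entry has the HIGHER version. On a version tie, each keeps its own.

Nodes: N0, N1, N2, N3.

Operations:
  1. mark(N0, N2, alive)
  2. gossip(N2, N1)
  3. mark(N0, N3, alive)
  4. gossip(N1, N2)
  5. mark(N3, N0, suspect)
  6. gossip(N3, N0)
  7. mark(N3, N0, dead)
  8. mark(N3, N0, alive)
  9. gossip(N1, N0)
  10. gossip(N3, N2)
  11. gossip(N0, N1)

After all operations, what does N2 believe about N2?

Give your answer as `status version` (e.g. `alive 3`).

Op 1: N0 marks N2=alive -> (alive,v1)
Op 2: gossip N2<->N1 -> N2.N0=(alive,v0) N2.N1=(alive,v0) N2.N2=(alive,v0) N2.N3=(alive,v0) | N1.N0=(alive,v0) N1.N1=(alive,v0) N1.N2=(alive,v0) N1.N3=(alive,v0)
Op 3: N0 marks N3=alive -> (alive,v1)
Op 4: gossip N1<->N2 -> N1.N0=(alive,v0) N1.N1=(alive,v0) N1.N2=(alive,v0) N1.N3=(alive,v0) | N2.N0=(alive,v0) N2.N1=(alive,v0) N2.N2=(alive,v0) N2.N3=(alive,v0)
Op 5: N3 marks N0=suspect -> (suspect,v1)
Op 6: gossip N3<->N0 -> N3.N0=(suspect,v1) N3.N1=(alive,v0) N3.N2=(alive,v1) N3.N3=(alive,v1) | N0.N0=(suspect,v1) N0.N1=(alive,v0) N0.N2=(alive,v1) N0.N3=(alive,v1)
Op 7: N3 marks N0=dead -> (dead,v2)
Op 8: N3 marks N0=alive -> (alive,v3)
Op 9: gossip N1<->N0 -> N1.N0=(suspect,v1) N1.N1=(alive,v0) N1.N2=(alive,v1) N1.N3=(alive,v1) | N0.N0=(suspect,v1) N0.N1=(alive,v0) N0.N2=(alive,v1) N0.N3=(alive,v1)
Op 10: gossip N3<->N2 -> N3.N0=(alive,v3) N3.N1=(alive,v0) N3.N2=(alive,v1) N3.N3=(alive,v1) | N2.N0=(alive,v3) N2.N1=(alive,v0) N2.N2=(alive,v1) N2.N3=(alive,v1)
Op 11: gossip N0<->N1 -> N0.N0=(suspect,v1) N0.N1=(alive,v0) N0.N2=(alive,v1) N0.N3=(alive,v1) | N1.N0=(suspect,v1) N1.N1=(alive,v0) N1.N2=(alive,v1) N1.N3=(alive,v1)

Answer: alive 1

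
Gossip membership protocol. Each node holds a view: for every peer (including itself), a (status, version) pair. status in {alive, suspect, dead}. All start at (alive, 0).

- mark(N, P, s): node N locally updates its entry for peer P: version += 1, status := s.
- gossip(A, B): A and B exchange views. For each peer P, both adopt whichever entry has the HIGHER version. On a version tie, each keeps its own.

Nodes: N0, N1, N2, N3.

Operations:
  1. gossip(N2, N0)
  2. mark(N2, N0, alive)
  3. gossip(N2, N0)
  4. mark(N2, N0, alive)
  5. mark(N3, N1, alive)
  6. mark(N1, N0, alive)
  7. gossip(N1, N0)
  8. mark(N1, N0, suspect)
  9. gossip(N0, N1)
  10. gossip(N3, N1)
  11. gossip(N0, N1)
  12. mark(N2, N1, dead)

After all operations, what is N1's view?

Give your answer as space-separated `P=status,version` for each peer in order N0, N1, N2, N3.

Answer: N0=suspect,2 N1=alive,1 N2=alive,0 N3=alive,0

Derivation:
Op 1: gossip N2<->N0 -> N2.N0=(alive,v0) N2.N1=(alive,v0) N2.N2=(alive,v0) N2.N3=(alive,v0) | N0.N0=(alive,v0) N0.N1=(alive,v0) N0.N2=(alive,v0) N0.N3=(alive,v0)
Op 2: N2 marks N0=alive -> (alive,v1)
Op 3: gossip N2<->N0 -> N2.N0=(alive,v1) N2.N1=(alive,v0) N2.N2=(alive,v0) N2.N3=(alive,v0) | N0.N0=(alive,v1) N0.N1=(alive,v0) N0.N2=(alive,v0) N0.N3=(alive,v0)
Op 4: N2 marks N0=alive -> (alive,v2)
Op 5: N3 marks N1=alive -> (alive,v1)
Op 6: N1 marks N0=alive -> (alive,v1)
Op 7: gossip N1<->N0 -> N1.N0=(alive,v1) N1.N1=(alive,v0) N1.N2=(alive,v0) N1.N3=(alive,v0) | N0.N0=(alive,v1) N0.N1=(alive,v0) N0.N2=(alive,v0) N0.N3=(alive,v0)
Op 8: N1 marks N0=suspect -> (suspect,v2)
Op 9: gossip N0<->N1 -> N0.N0=(suspect,v2) N0.N1=(alive,v0) N0.N2=(alive,v0) N0.N3=(alive,v0) | N1.N0=(suspect,v2) N1.N1=(alive,v0) N1.N2=(alive,v0) N1.N3=(alive,v0)
Op 10: gossip N3<->N1 -> N3.N0=(suspect,v2) N3.N1=(alive,v1) N3.N2=(alive,v0) N3.N3=(alive,v0) | N1.N0=(suspect,v2) N1.N1=(alive,v1) N1.N2=(alive,v0) N1.N3=(alive,v0)
Op 11: gossip N0<->N1 -> N0.N0=(suspect,v2) N0.N1=(alive,v1) N0.N2=(alive,v0) N0.N3=(alive,v0) | N1.N0=(suspect,v2) N1.N1=(alive,v1) N1.N2=(alive,v0) N1.N3=(alive,v0)
Op 12: N2 marks N1=dead -> (dead,v1)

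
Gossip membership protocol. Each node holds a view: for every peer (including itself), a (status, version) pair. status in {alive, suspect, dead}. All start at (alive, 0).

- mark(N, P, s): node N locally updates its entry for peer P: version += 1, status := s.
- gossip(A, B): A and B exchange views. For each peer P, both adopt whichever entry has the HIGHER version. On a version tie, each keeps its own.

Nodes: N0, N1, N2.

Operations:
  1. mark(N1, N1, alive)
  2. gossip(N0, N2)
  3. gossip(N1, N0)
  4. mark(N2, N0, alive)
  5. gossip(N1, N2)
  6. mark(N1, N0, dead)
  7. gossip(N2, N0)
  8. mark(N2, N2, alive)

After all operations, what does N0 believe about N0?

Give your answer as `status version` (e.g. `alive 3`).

Op 1: N1 marks N1=alive -> (alive,v1)
Op 2: gossip N0<->N2 -> N0.N0=(alive,v0) N0.N1=(alive,v0) N0.N2=(alive,v0) | N2.N0=(alive,v0) N2.N1=(alive,v0) N2.N2=(alive,v0)
Op 3: gossip N1<->N0 -> N1.N0=(alive,v0) N1.N1=(alive,v1) N1.N2=(alive,v0) | N0.N0=(alive,v0) N0.N1=(alive,v1) N0.N2=(alive,v0)
Op 4: N2 marks N0=alive -> (alive,v1)
Op 5: gossip N1<->N2 -> N1.N0=(alive,v1) N1.N1=(alive,v1) N1.N2=(alive,v0) | N2.N0=(alive,v1) N2.N1=(alive,v1) N2.N2=(alive,v0)
Op 6: N1 marks N0=dead -> (dead,v2)
Op 7: gossip N2<->N0 -> N2.N0=(alive,v1) N2.N1=(alive,v1) N2.N2=(alive,v0) | N0.N0=(alive,v1) N0.N1=(alive,v1) N0.N2=(alive,v0)
Op 8: N2 marks N2=alive -> (alive,v1)

Answer: alive 1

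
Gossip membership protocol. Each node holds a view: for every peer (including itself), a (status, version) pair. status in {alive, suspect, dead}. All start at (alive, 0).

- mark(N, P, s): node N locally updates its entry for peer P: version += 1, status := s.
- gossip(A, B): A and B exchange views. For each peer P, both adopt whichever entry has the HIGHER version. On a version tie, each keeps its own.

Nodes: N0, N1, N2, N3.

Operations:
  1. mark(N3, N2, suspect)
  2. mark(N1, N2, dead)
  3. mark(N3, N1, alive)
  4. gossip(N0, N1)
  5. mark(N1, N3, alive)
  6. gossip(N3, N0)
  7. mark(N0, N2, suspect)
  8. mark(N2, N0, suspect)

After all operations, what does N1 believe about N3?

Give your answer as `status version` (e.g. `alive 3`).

Op 1: N3 marks N2=suspect -> (suspect,v1)
Op 2: N1 marks N2=dead -> (dead,v1)
Op 3: N3 marks N1=alive -> (alive,v1)
Op 4: gossip N0<->N1 -> N0.N0=(alive,v0) N0.N1=(alive,v0) N0.N2=(dead,v1) N0.N3=(alive,v0) | N1.N0=(alive,v0) N1.N1=(alive,v0) N1.N2=(dead,v1) N1.N3=(alive,v0)
Op 5: N1 marks N3=alive -> (alive,v1)
Op 6: gossip N3<->N0 -> N3.N0=(alive,v0) N3.N1=(alive,v1) N3.N2=(suspect,v1) N3.N3=(alive,v0) | N0.N0=(alive,v0) N0.N1=(alive,v1) N0.N2=(dead,v1) N0.N3=(alive,v0)
Op 7: N0 marks N2=suspect -> (suspect,v2)
Op 8: N2 marks N0=suspect -> (suspect,v1)

Answer: alive 1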